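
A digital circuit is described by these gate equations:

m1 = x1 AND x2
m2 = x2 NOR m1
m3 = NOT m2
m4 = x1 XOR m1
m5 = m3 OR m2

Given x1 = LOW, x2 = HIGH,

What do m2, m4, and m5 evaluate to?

m1 = x1 AND x2 = LOW AND HIGH = LOW
m2 = x2 NOR m1 = HIGH NOR LOW = LOW
m3 = NOT m2 = NOT LOW = HIGH
m4 = x1 XOR m1 = LOW XOR LOW = LOW
m5 = m3 OR m2 = HIGH OR LOW = HIGH

m2 = LOW  m4 = LOW  m5 = HIGH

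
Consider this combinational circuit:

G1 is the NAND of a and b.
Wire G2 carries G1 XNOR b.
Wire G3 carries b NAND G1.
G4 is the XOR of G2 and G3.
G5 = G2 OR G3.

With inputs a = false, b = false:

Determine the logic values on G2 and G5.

G1 = a NAND b = false NAND false = true
G2 = G1 XNOR b = true XNOR false = false
G3 = b NAND G1 = false NAND true = true
G5 = G2 OR G3 = false OR true = true

G2 = false  G5 = true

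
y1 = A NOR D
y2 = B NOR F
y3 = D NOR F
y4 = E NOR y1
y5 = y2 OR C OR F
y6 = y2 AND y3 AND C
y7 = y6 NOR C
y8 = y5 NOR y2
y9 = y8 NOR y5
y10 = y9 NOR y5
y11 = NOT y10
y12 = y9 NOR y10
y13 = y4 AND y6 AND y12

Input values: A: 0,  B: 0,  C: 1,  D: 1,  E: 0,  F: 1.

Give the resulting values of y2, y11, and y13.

y1 = A NOR D = 0 NOR 1 = 0
y2 = B NOR F = 0 NOR 1 = 0
y3 = D NOR F = 1 NOR 1 = 0
y4 = E NOR y1 = 0 NOR 0 = 1
y5 = y2 OR C OR F = 0 OR 1 OR 1 = 1
y6 = y2 AND y3 AND C = 0 AND 0 AND 1 = 0
y8 = y5 NOR y2 = 1 NOR 0 = 0
y9 = y8 NOR y5 = 0 NOR 1 = 0
y10 = y9 NOR y5 = 0 NOR 1 = 0
y11 = NOT y10 = NOT 0 = 1
y12 = y9 NOR y10 = 0 NOR 0 = 1
y13 = y4 AND y6 AND y12 = 1 AND 0 AND 1 = 0

y2 = 0; y11 = 1; y13 = 0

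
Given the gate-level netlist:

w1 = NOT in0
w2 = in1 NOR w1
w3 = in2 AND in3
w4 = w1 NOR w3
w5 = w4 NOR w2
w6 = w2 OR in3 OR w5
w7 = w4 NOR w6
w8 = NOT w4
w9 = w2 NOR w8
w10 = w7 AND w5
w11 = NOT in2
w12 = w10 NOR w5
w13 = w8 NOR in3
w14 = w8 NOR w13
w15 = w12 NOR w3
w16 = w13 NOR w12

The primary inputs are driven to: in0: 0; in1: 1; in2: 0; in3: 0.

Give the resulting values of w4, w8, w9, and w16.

w1 = NOT in0 = NOT 0 = 1
w2 = in1 NOR w1 = 1 NOR 1 = 0
w3 = in2 AND in3 = 0 AND 0 = 0
w4 = w1 NOR w3 = 1 NOR 0 = 0
w5 = w4 NOR w2 = 0 NOR 0 = 1
w6 = w2 OR in3 OR w5 = 0 OR 0 OR 1 = 1
w7 = w4 NOR w6 = 0 NOR 1 = 0
w8 = NOT w4 = NOT 0 = 1
w9 = w2 NOR w8 = 0 NOR 1 = 0
w10 = w7 AND w5 = 0 AND 1 = 0
w12 = w10 NOR w5 = 0 NOR 1 = 0
w13 = w8 NOR in3 = 1 NOR 0 = 0
w16 = w13 NOR w12 = 0 NOR 0 = 1

w4 = 0, w8 = 1, w9 = 0, w16 = 1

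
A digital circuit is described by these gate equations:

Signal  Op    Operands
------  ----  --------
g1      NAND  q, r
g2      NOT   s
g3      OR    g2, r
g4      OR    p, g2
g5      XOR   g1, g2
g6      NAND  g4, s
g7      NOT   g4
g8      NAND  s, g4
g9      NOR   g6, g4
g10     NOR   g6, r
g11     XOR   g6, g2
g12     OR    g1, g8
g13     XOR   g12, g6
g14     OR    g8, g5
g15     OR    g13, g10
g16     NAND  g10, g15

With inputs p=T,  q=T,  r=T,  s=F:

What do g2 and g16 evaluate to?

g2 = T, g16 = T

g1 = q NAND r = T NAND T = F
g2 = NOT s = NOT F = T
g4 = p OR g2 = T OR T = T
g6 = g4 NAND s = T NAND F = T
g8 = s NAND g4 = F NAND T = T
g10 = g6 NOR r = T NOR T = F
g12 = g1 OR g8 = F OR T = T
g13 = g12 XOR g6 = T XOR T = F
g15 = g13 OR g10 = F OR F = F
g16 = g10 NAND g15 = F NAND F = T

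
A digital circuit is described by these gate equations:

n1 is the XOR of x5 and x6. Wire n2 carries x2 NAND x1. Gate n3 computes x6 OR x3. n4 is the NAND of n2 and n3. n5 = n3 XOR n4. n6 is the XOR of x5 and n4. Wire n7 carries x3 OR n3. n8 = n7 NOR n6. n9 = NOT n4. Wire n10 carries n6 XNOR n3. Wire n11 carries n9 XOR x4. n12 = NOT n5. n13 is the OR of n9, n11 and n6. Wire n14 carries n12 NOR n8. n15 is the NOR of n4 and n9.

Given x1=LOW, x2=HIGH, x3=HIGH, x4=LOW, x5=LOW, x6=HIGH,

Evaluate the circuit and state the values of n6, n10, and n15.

n6 = LOW  n10 = LOW  n15 = LOW

n2 = x2 NAND x1 = HIGH NAND LOW = HIGH
n3 = x6 OR x3 = HIGH OR HIGH = HIGH
n4 = n2 NAND n3 = HIGH NAND HIGH = LOW
n6 = x5 XOR n4 = LOW XOR LOW = LOW
n9 = NOT n4 = NOT LOW = HIGH
n10 = n6 XNOR n3 = LOW XNOR HIGH = LOW
n15 = n4 NOR n9 = LOW NOR HIGH = LOW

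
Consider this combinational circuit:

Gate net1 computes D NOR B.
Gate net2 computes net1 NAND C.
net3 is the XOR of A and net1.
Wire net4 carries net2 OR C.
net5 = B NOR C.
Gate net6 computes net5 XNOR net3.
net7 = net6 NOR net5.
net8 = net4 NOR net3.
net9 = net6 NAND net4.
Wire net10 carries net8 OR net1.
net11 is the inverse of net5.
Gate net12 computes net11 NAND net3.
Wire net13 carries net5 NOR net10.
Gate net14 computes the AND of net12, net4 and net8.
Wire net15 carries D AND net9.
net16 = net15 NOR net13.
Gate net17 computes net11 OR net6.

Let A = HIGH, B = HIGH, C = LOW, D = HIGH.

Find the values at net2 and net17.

net2 = HIGH, net17 = HIGH

net1 = D NOR B = HIGH NOR HIGH = LOW
net2 = net1 NAND C = LOW NAND LOW = HIGH
net3 = A XOR net1 = HIGH XOR LOW = HIGH
net5 = B NOR C = HIGH NOR LOW = LOW
net6 = net5 XNOR net3 = LOW XNOR HIGH = LOW
net11 = NOT net5 = NOT LOW = HIGH
net17 = net11 OR net6 = HIGH OR LOW = HIGH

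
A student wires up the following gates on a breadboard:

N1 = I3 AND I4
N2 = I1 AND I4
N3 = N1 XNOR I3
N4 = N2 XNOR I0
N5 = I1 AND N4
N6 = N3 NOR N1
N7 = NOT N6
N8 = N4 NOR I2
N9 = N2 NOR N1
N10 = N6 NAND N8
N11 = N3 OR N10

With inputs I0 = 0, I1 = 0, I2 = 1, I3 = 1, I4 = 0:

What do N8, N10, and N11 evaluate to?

N8 = 0; N10 = 1; N11 = 1

N1 = I3 AND I4 = 1 AND 0 = 0
N2 = I1 AND I4 = 0 AND 0 = 0
N3 = N1 XNOR I3 = 0 XNOR 1 = 0
N4 = N2 XNOR I0 = 0 XNOR 0 = 1
N6 = N3 NOR N1 = 0 NOR 0 = 1
N8 = N4 NOR I2 = 1 NOR 1 = 0
N10 = N6 NAND N8 = 1 NAND 0 = 1
N11 = N3 OR N10 = 0 OR 1 = 1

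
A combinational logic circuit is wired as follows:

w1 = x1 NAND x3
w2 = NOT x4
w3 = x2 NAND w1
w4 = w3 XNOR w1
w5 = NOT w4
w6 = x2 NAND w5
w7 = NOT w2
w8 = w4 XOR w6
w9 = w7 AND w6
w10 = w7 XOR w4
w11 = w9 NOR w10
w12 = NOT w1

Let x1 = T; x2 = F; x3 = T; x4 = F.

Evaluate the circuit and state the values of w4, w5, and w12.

w4 = F, w5 = T, w12 = T

w1 = x1 NAND x3 = T NAND T = F
w3 = x2 NAND w1 = F NAND F = T
w4 = w3 XNOR w1 = T XNOR F = F
w5 = NOT w4 = NOT F = T
w12 = NOT w1 = NOT F = T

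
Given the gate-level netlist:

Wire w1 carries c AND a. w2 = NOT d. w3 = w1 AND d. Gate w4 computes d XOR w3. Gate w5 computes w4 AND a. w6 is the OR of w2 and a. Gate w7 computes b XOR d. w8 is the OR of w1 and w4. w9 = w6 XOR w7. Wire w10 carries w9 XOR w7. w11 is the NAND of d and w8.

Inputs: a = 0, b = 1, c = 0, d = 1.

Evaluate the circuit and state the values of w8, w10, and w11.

w8 = 1, w10 = 0, w11 = 0

w1 = c AND a = 0 AND 0 = 0
w2 = NOT d = NOT 1 = 0
w3 = w1 AND d = 0 AND 1 = 0
w4 = d XOR w3 = 1 XOR 0 = 1
w6 = w2 OR a = 0 OR 0 = 0
w7 = b XOR d = 1 XOR 1 = 0
w8 = w1 OR w4 = 0 OR 1 = 1
w9 = w6 XOR w7 = 0 XOR 0 = 0
w10 = w9 XOR w7 = 0 XOR 0 = 0
w11 = d NAND w8 = 1 NAND 1 = 0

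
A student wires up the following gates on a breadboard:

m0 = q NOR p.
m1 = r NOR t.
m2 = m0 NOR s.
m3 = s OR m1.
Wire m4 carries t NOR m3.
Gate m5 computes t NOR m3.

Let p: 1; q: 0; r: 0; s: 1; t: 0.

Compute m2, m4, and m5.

m2 = 0; m4 = 0; m5 = 0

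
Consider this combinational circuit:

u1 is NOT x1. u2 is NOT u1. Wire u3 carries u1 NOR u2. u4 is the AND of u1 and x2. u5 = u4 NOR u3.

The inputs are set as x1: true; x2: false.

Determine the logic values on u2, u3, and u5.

u2 = true; u3 = false; u5 = true

u1 = NOT x1 = NOT true = false
u2 = NOT u1 = NOT false = true
u3 = u1 NOR u2 = false NOR true = false
u4 = u1 AND x2 = false AND false = false
u5 = u4 NOR u3 = false NOR false = true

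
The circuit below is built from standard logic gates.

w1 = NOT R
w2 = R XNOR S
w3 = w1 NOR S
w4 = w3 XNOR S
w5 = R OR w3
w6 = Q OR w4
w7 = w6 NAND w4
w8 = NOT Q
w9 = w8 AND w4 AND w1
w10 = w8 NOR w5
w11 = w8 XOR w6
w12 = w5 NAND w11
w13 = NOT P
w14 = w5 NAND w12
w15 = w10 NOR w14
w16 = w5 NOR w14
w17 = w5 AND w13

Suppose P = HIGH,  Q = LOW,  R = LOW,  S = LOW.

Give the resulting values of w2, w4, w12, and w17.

w2 = HIGH  w4 = HIGH  w12 = HIGH  w17 = LOW

w1 = NOT R = NOT LOW = HIGH
w2 = R XNOR S = LOW XNOR LOW = HIGH
w3 = w1 NOR S = HIGH NOR LOW = LOW
w4 = w3 XNOR S = LOW XNOR LOW = HIGH
w5 = R OR w3 = LOW OR LOW = LOW
w6 = Q OR w4 = LOW OR HIGH = HIGH
w8 = NOT Q = NOT LOW = HIGH
w11 = w8 XOR w6 = HIGH XOR HIGH = LOW
w12 = w5 NAND w11 = LOW NAND LOW = HIGH
w13 = NOT P = NOT HIGH = LOW
w17 = w5 AND w13 = LOW AND LOW = LOW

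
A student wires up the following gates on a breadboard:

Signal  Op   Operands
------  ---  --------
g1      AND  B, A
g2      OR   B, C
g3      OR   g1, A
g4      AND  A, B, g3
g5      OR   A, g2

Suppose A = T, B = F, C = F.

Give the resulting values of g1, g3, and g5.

g1 = B AND A = F AND T = F
g2 = B OR C = F OR F = F
g3 = g1 OR A = F OR T = T
g5 = A OR g2 = T OR F = T

g1 = F; g3 = T; g5 = T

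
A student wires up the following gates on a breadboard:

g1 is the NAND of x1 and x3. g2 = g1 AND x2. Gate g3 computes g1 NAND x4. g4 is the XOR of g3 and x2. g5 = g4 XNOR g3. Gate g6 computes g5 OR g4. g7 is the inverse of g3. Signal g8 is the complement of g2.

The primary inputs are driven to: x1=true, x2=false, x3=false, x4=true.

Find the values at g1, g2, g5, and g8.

g1 = true, g2 = false, g5 = true, g8 = true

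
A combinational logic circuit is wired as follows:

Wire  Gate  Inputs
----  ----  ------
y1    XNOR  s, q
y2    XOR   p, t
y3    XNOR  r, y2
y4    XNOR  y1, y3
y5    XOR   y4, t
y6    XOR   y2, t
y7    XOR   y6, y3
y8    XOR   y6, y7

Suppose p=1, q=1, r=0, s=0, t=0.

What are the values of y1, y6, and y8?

y1 = 0  y6 = 1  y8 = 0

y1 = s XNOR q = 0 XNOR 1 = 0
y2 = p XOR t = 1 XOR 0 = 1
y3 = r XNOR y2 = 0 XNOR 1 = 0
y6 = y2 XOR t = 1 XOR 0 = 1
y7 = y6 XOR y3 = 1 XOR 0 = 1
y8 = y6 XOR y7 = 1 XOR 1 = 0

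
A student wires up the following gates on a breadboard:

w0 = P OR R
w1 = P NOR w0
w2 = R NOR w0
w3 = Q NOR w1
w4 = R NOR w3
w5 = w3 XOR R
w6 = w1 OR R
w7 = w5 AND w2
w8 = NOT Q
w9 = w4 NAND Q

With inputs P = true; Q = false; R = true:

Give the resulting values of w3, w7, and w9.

w0 = P OR R = true OR true = true
w1 = P NOR w0 = true NOR true = false
w2 = R NOR w0 = true NOR true = false
w3 = Q NOR w1 = false NOR false = true
w4 = R NOR w3 = true NOR true = false
w5 = w3 XOR R = true XOR true = false
w7 = w5 AND w2 = false AND false = false
w9 = w4 NAND Q = false NAND false = true

w3 = true  w7 = false  w9 = true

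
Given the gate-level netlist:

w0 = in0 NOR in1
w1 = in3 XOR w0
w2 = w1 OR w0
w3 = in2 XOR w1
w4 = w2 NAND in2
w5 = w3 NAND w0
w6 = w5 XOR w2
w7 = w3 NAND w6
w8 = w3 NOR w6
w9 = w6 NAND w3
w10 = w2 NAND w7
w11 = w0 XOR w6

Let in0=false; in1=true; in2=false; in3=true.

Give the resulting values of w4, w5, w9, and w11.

w0 = in0 NOR in1 = false NOR true = false
w1 = in3 XOR w0 = true XOR false = true
w2 = w1 OR w0 = true OR false = true
w3 = in2 XOR w1 = false XOR true = true
w4 = w2 NAND in2 = true NAND false = true
w5 = w3 NAND w0 = true NAND false = true
w6 = w5 XOR w2 = true XOR true = false
w9 = w6 NAND w3 = false NAND true = true
w11 = w0 XOR w6 = false XOR false = false

w4 = true, w5 = true, w9 = true, w11 = false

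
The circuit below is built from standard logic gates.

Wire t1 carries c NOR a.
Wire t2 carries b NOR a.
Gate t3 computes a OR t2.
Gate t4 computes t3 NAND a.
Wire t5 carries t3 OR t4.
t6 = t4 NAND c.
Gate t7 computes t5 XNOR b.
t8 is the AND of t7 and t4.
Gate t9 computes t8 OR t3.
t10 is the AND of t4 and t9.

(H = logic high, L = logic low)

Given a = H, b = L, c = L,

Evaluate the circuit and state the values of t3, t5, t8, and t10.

t2 = b NOR a = L NOR H = L
t3 = a OR t2 = H OR L = H
t4 = t3 NAND a = H NAND H = L
t5 = t3 OR t4 = H OR L = H
t7 = t5 XNOR b = H XNOR L = L
t8 = t7 AND t4 = L AND L = L
t9 = t8 OR t3 = L OR H = H
t10 = t4 AND t9 = L AND H = L

t3 = H  t5 = H  t8 = L  t10 = L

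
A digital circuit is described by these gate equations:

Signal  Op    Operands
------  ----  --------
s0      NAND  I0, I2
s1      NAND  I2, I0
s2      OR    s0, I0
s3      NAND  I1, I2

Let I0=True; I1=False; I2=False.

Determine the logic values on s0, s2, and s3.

s0 = True, s2 = True, s3 = True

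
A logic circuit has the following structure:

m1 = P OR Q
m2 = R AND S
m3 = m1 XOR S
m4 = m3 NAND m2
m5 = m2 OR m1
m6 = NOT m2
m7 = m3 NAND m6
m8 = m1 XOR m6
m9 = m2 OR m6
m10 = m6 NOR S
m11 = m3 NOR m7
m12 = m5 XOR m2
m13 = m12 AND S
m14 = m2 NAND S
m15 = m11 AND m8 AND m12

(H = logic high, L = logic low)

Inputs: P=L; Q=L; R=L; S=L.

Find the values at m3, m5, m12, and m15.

m3 = L, m5 = L, m12 = L, m15 = L

m1 = P OR Q = L OR L = L
m2 = R AND S = L AND L = L
m3 = m1 XOR S = L XOR L = L
m5 = m2 OR m1 = L OR L = L
m6 = NOT m2 = NOT L = H
m7 = m3 NAND m6 = L NAND H = H
m8 = m1 XOR m6 = L XOR H = H
m11 = m3 NOR m7 = L NOR H = L
m12 = m5 XOR m2 = L XOR L = L
m15 = m11 AND m8 AND m12 = L AND H AND L = L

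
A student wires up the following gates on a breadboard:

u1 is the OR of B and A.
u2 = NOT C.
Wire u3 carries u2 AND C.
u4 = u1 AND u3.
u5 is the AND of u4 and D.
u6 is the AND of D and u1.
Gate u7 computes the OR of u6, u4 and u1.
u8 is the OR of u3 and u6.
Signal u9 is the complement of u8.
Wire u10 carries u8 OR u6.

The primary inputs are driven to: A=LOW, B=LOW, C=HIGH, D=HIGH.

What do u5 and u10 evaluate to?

u1 = B OR A = LOW OR LOW = LOW
u2 = NOT C = NOT HIGH = LOW
u3 = u2 AND C = LOW AND HIGH = LOW
u4 = u1 AND u3 = LOW AND LOW = LOW
u5 = u4 AND D = LOW AND HIGH = LOW
u6 = D AND u1 = HIGH AND LOW = LOW
u8 = u3 OR u6 = LOW OR LOW = LOW
u10 = u8 OR u6 = LOW OR LOW = LOW

u5 = LOW  u10 = LOW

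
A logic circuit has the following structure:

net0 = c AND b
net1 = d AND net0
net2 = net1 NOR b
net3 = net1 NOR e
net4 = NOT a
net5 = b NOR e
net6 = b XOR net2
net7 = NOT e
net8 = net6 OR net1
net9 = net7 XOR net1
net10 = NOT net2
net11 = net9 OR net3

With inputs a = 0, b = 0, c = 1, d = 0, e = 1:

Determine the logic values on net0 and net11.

net0 = c AND b = 1 AND 0 = 0
net1 = d AND net0 = 0 AND 0 = 0
net3 = net1 NOR e = 0 NOR 1 = 0
net7 = NOT e = NOT 1 = 0
net9 = net7 XOR net1 = 0 XOR 0 = 0
net11 = net9 OR net3 = 0 OR 0 = 0

net0 = 0, net11 = 0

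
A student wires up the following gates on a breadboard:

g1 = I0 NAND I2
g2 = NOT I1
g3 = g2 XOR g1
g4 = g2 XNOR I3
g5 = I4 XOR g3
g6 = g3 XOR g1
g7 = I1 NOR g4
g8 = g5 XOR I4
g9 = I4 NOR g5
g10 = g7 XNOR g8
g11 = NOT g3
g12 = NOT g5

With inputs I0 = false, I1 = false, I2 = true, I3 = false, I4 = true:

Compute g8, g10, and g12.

g8 = false, g10 = false, g12 = false

g1 = I0 NAND I2 = false NAND true = true
g2 = NOT I1 = NOT false = true
g3 = g2 XOR g1 = true XOR true = false
g4 = g2 XNOR I3 = true XNOR false = false
g5 = I4 XOR g3 = true XOR false = true
g7 = I1 NOR g4 = false NOR false = true
g8 = g5 XOR I4 = true XOR true = false
g10 = g7 XNOR g8 = true XNOR false = false
g12 = NOT g5 = NOT true = false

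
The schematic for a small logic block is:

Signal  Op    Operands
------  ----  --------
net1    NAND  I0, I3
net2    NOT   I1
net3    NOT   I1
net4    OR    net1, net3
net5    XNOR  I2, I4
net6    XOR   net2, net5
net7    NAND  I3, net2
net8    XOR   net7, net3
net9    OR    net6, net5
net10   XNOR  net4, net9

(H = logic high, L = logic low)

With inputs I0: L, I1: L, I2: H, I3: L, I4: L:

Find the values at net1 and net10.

net1 = I0 NAND I3 = L NAND L = H
net2 = NOT I1 = NOT L = H
net3 = NOT I1 = NOT L = H
net4 = net1 OR net3 = H OR H = H
net5 = I2 XNOR I4 = H XNOR L = L
net6 = net2 XOR net5 = H XOR L = H
net9 = net6 OR net5 = H OR L = H
net10 = net4 XNOR net9 = H XNOR H = H

net1 = H, net10 = H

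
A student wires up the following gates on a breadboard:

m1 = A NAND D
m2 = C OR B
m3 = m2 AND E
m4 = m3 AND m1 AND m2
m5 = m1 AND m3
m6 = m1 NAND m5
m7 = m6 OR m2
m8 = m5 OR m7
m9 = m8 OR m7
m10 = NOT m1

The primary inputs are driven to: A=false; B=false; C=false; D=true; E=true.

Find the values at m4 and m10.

m4 = false, m10 = false

m1 = A NAND D = false NAND true = true
m2 = C OR B = false OR false = false
m3 = m2 AND E = false AND true = false
m4 = m3 AND m1 AND m2 = false AND true AND false = false
m10 = NOT m1 = NOT true = false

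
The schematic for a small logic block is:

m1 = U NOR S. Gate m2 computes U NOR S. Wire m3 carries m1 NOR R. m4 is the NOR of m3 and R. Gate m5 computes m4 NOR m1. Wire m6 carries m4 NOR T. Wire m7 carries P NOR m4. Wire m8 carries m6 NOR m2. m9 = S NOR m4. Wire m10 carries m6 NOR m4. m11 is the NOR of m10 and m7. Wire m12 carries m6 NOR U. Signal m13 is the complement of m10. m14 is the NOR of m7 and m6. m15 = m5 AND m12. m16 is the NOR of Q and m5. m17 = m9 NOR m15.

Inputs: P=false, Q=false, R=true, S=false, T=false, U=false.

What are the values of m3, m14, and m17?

m3 = false, m14 = false, m17 = false

m1 = U NOR S = false NOR false = true
m3 = m1 NOR R = true NOR true = false
m4 = m3 NOR R = false NOR true = false
m5 = m4 NOR m1 = false NOR true = false
m6 = m4 NOR T = false NOR false = true
m7 = P NOR m4 = false NOR false = true
m9 = S NOR m4 = false NOR false = true
m12 = m6 NOR U = true NOR false = false
m14 = m7 NOR m6 = true NOR true = false
m15 = m5 AND m12 = false AND false = false
m17 = m9 NOR m15 = true NOR false = false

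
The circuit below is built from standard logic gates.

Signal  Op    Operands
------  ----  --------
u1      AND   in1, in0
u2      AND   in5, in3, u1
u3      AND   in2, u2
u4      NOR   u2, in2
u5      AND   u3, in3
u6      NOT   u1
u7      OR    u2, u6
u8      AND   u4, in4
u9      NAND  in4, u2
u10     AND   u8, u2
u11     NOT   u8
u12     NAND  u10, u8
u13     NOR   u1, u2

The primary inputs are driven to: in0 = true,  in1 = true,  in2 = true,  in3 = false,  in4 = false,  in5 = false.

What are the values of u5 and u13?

u1 = in1 AND in0 = true AND true = true
u2 = in5 AND in3 AND u1 = false AND false AND true = false
u3 = in2 AND u2 = true AND false = false
u5 = u3 AND in3 = false AND false = false
u13 = u1 NOR u2 = true NOR false = false

u5 = false, u13 = false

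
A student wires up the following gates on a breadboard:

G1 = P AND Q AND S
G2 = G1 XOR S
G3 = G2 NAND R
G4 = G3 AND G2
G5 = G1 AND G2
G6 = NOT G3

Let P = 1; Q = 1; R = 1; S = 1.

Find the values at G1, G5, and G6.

G1 = 1; G5 = 0; G6 = 0

G1 = P AND Q AND S = 1 AND 1 AND 1 = 1
G2 = G1 XOR S = 1 XOR 1 = 0
G3 = G2 NAND R = 0 NAND 1 = 1
G5 = G1 AND G2 = 1 AND 0 = 0
G6 = NOT G3 = NOT 1 = 0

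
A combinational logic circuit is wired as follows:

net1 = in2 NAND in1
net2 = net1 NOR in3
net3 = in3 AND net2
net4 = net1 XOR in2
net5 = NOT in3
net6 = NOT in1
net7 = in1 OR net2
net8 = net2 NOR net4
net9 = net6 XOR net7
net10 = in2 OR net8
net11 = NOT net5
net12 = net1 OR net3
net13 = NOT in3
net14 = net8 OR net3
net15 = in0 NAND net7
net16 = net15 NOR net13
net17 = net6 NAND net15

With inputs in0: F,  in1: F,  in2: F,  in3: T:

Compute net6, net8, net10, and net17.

net6 = T, net8 = F, net10 = F, net17 = F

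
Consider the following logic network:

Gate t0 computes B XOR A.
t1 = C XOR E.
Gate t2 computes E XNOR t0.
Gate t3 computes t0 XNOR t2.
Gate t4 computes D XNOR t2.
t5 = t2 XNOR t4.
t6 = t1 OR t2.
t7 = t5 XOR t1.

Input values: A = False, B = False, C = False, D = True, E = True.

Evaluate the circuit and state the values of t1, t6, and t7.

t0 = B XOR A = False XOR False = False
t1 = C XOR E = False XOR True = True
t2 = E XNOR t0 = True XNOR False = False
t4 = D XNOR t2 = True XNOR False = False
t5 = t2 XNOR t4 = False XNOR False = True
t6 = t1 OR t2 = True OR False = True
t7 = t5 XOR t1 = True XOR True = False

t1 = True  t6 = True  t7 = False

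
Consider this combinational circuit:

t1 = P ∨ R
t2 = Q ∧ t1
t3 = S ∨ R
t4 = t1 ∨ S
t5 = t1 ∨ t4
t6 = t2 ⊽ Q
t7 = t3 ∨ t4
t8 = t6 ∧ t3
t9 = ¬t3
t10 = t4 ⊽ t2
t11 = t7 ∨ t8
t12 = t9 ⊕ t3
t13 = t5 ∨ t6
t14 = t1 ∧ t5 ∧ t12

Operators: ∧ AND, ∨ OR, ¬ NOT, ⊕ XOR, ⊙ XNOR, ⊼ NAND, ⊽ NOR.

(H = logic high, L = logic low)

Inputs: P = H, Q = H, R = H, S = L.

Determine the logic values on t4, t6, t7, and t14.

t1 = P OR R = H OR H = H
t2 = Q AND t1 = H AND H = H
t3 = S OR R = L OR H = H
t4 = t1 OR S = H OR L = H
t5 = t1 OR t4 = H OR H = H
t6 = t2 NOR Q = H NOR H = L
t7 = t3 OR t4 = H OR H = H
t9 = NOT t3 = NOT H = L
t12 = t9 XOR t3 = L XOR H = H
t14 = t1 AND t5 AND t12 = H AND H AND H = H

t4 = H, t6 = L, t7 = H, t14 = H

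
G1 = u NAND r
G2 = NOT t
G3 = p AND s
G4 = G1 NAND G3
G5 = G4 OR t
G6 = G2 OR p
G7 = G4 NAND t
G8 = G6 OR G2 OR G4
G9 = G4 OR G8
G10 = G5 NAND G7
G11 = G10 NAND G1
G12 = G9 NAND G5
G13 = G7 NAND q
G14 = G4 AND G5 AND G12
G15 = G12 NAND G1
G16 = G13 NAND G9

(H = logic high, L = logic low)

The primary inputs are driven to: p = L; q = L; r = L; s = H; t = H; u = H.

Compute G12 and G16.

G12 = L, G16 = L

G1 = u NAND r = H NAND L = H
G2 = NOT t = NOT H = L
G3 = p AND s = L AND H = L
G4 = G1 NAND G3 = H NAND L = H
G5 = G4 OR t = H OR H = H
G6 = G2 OR p = L OR L = L
G7 = G4 NAND t = H NAND H = L
G8 = G6 OR G2 OR G4 = L OR L OR H = H
G9 = G4 OR G8 = H OR H = H
G12 = G9 NAND G5 = H NAND H = L
G13 = G7 NAND q = L NAND L = H
G16 = G13 NAND G9 = H NAND H = L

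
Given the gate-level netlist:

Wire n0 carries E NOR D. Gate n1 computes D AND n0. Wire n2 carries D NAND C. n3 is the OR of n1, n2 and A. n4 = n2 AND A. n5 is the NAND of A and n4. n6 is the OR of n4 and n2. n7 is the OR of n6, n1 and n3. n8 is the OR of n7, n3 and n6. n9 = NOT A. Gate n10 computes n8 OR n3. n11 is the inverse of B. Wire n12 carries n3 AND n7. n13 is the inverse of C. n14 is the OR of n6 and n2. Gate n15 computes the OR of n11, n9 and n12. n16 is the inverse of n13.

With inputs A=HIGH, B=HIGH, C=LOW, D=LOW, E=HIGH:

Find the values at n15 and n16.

n0 = E NOR D = HIGH NOR LOW = LOW
n1 = D AND n0 = LOW AND LOW = LOW
n2 = D NAND C = LOW NAND LOW = HIGH
n3 = n1 OR n2 OR A = LOW OR HIGH OR HIGH = HIGH
n4 = n2 AND A = HIGH AND HIGH = HIGH
n6 = n4 OR n2 = HIGH OR HIGH = HIGH
n7 = n6 OR n1 OR n3 = HIGH OR LOW OR HIGH = HIGH
n9 = NOT A = NOT HIGH = LOW
n11 = NOT B = NOT HIGH = LOW
n12 = n3 AND n7 = HIGH AND HIGH = HIGH
n13 = NOT C = NOT LOW = HIGH
n15 = n11 OR n9 OR n12 = LOW OR LOW OR HIGH = HIGH
n16 = NOT n13 = NOT HIGH = LOW

n15 = HIGH, n16 = LOW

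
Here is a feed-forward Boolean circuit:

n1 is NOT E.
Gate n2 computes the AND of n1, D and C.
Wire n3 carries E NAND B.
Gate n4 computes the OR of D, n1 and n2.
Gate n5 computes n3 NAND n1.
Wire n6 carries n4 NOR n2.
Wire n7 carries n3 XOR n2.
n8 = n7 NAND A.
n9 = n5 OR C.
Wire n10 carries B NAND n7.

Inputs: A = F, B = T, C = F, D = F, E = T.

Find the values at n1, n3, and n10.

n1 = NOT E = NOT T = F
n2 = n1 AND D AND C = F AND F AND F = F
n3 = E NAND B = T NAND T = F
n7 = n3 XOR n2 = F XOR F = F
n10 = B NAND n7 = T NAND F = T

n1 = F, n3 = F, n10 = T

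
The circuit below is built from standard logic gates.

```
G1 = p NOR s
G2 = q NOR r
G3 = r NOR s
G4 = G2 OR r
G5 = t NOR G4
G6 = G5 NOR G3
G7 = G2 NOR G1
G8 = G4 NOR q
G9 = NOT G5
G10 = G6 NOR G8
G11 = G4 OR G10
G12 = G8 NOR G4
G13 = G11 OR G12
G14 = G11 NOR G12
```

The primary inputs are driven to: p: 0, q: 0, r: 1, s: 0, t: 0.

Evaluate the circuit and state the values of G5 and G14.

G2 = q NOR r = 0 NOR 1 = 0
G3 = r NOR s = 1 NOR 0 = 0
G4 = G2 OR r = 0 OR 1 = 1
G5 = t NOR G4 = 0 NOR 1 = 0
G6 = G5 NOR G3 = 0 NOR 0 = 1
G8 = G4 NOR q = 1 NOR 0 = 0
G10 = G6 NOR G8 = 1 NOR 0 = 0
G11 = G4 OR G10 = 1 OR 0 = 1
G12 = G8 NOR G4 = 0 NOR 1 = 0
G14 = G11 NOR G12 = 1 NOR 0 = 0

G5 = 0  G14 = 0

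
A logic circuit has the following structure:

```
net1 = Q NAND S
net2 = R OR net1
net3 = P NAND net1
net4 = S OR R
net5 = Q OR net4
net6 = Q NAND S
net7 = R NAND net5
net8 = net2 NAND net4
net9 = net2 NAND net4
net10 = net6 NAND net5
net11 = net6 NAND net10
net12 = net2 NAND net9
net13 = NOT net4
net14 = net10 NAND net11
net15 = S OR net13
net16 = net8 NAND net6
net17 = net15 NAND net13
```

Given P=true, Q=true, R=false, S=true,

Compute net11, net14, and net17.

net4 = S OR R = true OR false = true
net5 = Q OR net4 = true OR true = true
net6 = Q NAND S = true NAND true = false
net10 = net6 NAND net5 = false NAND true = true
net11 = net6 NAND net10 = false NAND true = true
net13 = NOT net4 = NOT true = false
net14 = net10 NAND net11 = true NAND true = false
net15 = S OR net13 = true OR false = true
net17 = net15 NAND net13 = true NAND false = true

net11 = true; net14 = false; net17 = true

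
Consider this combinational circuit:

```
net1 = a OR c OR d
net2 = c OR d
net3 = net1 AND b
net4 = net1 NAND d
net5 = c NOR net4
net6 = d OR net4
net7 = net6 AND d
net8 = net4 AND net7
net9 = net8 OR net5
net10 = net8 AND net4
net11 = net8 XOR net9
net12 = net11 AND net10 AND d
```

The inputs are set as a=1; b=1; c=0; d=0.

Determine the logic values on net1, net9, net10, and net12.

net1 = a OR c OR d = 1 OR 0 OR 0 = 1
net4 = net1 NAND d = 1 NAND 0 = 1
net5 = c NOR net4 = 0 NOR 1 = 0
net6 = d OR net4 = 0 OR 1 = 1
net7 = net6 AND d = 1 AND 0 = 0
net8 = net4 AND net7 = 1 AND 0 = 0
net9 = net8 OR net5 = 0 OR 0 = 0
net10 = net8 AND net4 = 0 AND 1 = 0
net11 = net8 XOR net9 = 0 XOR 0 = 0
net12 = net11 AND net10 AND d = 0 AND 0 AND 0 = 0

net1 = 1; net9 = 0; net10 = 0; net12 = 0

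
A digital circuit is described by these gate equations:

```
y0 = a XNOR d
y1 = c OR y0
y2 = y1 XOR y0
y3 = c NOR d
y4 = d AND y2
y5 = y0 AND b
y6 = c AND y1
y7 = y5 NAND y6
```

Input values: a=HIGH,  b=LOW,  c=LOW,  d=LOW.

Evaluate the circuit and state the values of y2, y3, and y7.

y0 = a XNOR d = HIGH XNOR LOW = LOW
y1 = c OR y0 = LOW OR LOW = LOW
y2 = y1 XOR y0 = LOW XOR LOW = LOW
y3 = c NOR d = LOW NOR LOW = HIGH
y5 = y0 AND b = LOW AND LOW = LOW
y6 = c AND y1 = LOW AND LOW = LOW
y7 = y5 NAND y6 = LOW NAND LOW = HIGH

y2 = LOW, y3 = HIGH, y7 = HIGH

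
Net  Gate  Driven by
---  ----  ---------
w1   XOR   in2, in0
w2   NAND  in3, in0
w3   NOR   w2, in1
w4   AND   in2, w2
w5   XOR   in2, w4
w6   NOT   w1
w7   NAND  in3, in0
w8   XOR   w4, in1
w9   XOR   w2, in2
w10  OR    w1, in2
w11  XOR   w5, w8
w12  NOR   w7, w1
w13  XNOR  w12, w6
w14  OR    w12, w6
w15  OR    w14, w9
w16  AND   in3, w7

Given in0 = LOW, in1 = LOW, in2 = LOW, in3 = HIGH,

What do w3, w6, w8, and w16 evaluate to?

w1 = in2 XOR in0 = LOW XOR LOW = LOW
w2 = in3 NAND in0 = HIGH NAND LOW = HIGH
w3 = w2 NOR in1 = HIGH NOR LOW = LOW
w4 = in2 AND w2 = LOW AND HIGH = LOW
w6 = NOT w1 = NOT LOW = HIGH
w7 = in3 NAND in0 = HIGH NAND LOW = HIGH
w8 = w4 XOR in1 = LOW XOR LOW = LOW
w16 = in3 AND w7 = HIGH AND HIGH = HIGH

w3 = LOW, w6 = HIGH, w8 = LOW, w16 = HIGH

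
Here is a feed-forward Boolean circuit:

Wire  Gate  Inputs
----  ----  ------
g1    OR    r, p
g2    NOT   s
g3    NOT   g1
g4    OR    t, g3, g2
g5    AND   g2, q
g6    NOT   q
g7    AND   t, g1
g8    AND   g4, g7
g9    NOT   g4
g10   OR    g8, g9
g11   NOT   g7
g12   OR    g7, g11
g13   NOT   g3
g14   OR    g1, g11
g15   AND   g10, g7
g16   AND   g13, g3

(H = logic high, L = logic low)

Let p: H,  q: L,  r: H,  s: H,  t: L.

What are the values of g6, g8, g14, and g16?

g6 = H; g8 = L; g14 = H; g16 = L

g1 = r OR p = H OR H = H
g2 = NOT s = NOT H = L
g3 = NOT g1 = NOT H = L
g4 = t OR g3 OR g2 = L OR L OR L = L
g6 = NOT q = NOT L = H
g7 = t AND g1 = L AND H = L
g8 = g4 AND g7 = L AND L = L
g11 = NOT g7 = NOT L = H
g13 = NOT g3 = NOT L = H
g14 = g1 OR g11 = H OR H = H
g16 = g13 AND g3 = H AND L = L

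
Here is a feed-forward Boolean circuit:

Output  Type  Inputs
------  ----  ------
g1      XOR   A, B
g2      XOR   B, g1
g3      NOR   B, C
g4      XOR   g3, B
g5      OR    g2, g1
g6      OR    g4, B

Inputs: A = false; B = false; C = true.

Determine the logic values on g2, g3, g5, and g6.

g1 = A XOR B = false XOR false = false
g2 = B XOR g1 = false XOR false = false
g3 = B NOR C = false NOR true = false
g4 = g3 XOR B = false XOR false = false
g5 = g2 OR g1 = false OR false = false
g6 = g4 OR B = false OR false = false

g2 = false, g3 = false, g5 = false, g6 = false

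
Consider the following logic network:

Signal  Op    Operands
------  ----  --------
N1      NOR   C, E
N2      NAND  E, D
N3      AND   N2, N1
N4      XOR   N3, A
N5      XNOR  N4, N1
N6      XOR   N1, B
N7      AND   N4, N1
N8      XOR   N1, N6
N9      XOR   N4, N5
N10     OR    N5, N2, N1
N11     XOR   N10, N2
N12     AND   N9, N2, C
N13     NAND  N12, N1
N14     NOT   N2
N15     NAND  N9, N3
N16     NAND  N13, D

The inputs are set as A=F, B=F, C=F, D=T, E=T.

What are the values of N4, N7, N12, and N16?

N1 = C NOR E = F NOR T = F
N2 = E NAND D = T NAND T = F
N3 = N2 AND N1 = F AND F = F
N4 = N3 XOR A = F XOR F = F
N5 = N4 XNOR N1 = F XNOR F = T
N7 = N4 AND N1 = F AND F = F
N9 = N4 XOR N5 = F XOR T = T
N12 = N9 AND N2 AND C = T AND F AND F = F
N13 = N12 NAND N1 = F NAND F = T
N16 = N13 NAND D = T NAND T = F

N4 = F  N7 = F  N12 = F  N16 = F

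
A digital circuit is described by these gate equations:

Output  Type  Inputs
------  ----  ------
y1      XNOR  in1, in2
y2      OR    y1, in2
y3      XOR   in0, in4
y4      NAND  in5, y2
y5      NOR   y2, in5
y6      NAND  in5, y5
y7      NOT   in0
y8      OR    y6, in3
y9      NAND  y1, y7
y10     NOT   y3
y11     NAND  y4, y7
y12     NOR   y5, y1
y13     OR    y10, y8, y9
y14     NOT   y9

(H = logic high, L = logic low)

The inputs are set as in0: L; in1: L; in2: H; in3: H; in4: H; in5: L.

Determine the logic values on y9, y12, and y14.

y1 = in1 XNOR in2 = L XNOR H = L
y2 = y1 OR in2 = L OR H = H
y5 = y2 NOR in5 = H NOR L = L
y7 = NOT in0 = NOT L = H
y9 = y1 NAND y7 = L NAND H = H
y12 = y5 NOR y1 = L NOR L = H
y14 = NOT y9 = NOT H = L

y9 = H  y12 = H  y14 = L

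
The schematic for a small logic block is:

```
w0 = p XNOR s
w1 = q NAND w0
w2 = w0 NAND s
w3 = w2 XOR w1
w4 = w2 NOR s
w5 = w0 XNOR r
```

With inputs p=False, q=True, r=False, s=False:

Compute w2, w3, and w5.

w2 = True  w3 = True  w5 = False

w0 = p XNOR s = False XNOR False = True
w1 = q NAND w0 = True NAND True = False
w2 = w0 NAND s = True NAND False = True
w3 = w2 XOR w1 = True XOR False = True
w5 = w0 XNOR r = True XNOR False = False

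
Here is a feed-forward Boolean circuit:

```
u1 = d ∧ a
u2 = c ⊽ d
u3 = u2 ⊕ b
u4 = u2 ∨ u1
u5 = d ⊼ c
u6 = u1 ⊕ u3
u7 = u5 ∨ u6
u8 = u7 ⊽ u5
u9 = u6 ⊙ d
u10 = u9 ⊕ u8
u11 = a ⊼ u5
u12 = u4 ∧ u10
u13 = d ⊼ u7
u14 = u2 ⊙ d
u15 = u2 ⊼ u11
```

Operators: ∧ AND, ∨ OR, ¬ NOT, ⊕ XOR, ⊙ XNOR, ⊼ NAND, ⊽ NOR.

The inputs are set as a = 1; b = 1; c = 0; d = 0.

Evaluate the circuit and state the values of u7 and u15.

u1 = d AND a = 0 AND 1 = 0
u2 = c NOR d = 0 NOR 0 = 1
u3 = u2 XOR b = 1 XOR 1 = 0
u5 = d NAND c = 0 NAND 0 = 1
u6 = u1 XOR u3 = 0 XOR 0 = 0
u7 = u5 OR u6 = 1 OR 0 = 1
u11 = a NAND u5 = 1 NAND 1 = 0
u15 = u2 NAND u11 = 1 NAND 0 = 1

u7 = 1, u15 = 1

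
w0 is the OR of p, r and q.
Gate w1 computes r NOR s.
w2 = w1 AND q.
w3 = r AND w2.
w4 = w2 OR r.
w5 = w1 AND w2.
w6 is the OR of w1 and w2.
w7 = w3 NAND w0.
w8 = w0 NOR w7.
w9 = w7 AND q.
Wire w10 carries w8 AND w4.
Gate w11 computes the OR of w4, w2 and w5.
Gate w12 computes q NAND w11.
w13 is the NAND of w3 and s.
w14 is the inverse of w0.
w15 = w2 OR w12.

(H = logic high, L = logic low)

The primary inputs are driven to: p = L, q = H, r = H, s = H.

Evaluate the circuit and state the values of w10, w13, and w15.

w0 = p OR r OR q = L OR H OR H = H
w1 = r NOR s = H NOR H = L
w2 = w1 AND q = L AND H = L
w3 = r AND w2 = H AND L = L
w4 = w2 OR r = L OR H = H
w5 = w1 AND w2 = L AND L = L
w7 = w3 NAND w0 = L NAND H = H
w8 = w0 NOR w7 = H NOR H = L
w10 = w8 AND w4 = L AND H = L
w11 = w4 OR w2 OR w5 = H OR L OR L = H
w12 = q NAND w11 = H NAND H = L
w13 = w3 NAND s = L NAND H = H
w15 = w2 OR w12 = L OR L = L

w10 = L, w13 = H, w15 = L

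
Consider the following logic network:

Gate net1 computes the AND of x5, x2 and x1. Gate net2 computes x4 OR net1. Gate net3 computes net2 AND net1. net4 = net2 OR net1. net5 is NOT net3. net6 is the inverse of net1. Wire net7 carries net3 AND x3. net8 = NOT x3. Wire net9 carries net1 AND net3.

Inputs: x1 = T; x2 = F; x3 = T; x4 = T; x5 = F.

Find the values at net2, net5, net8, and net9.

net2 = T  net5 = T  net8 = F  net9 = F

net1 = x5 AND x2 AND x1 = F AND F AND T = F
net2 = x4 OR net1 = T OR F = T
net3 = net2 AND net1 = T AND F = F
net5 = NOT net3 = NOT F = T
net8 = NOT x3 = NOT T = F
net9 = net1 AND net3 = F AND F = F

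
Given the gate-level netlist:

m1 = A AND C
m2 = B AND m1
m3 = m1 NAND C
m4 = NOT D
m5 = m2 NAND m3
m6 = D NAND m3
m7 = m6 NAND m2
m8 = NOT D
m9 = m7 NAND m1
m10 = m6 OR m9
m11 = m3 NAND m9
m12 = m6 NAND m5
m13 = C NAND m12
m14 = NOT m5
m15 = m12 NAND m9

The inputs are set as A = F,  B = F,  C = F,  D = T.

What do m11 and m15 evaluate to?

m11 = F; m15 = F

m1 = A AND C = F AND F = F
m2 = B AND m1 = F AND F = F
m3 = m1 NAND C = F NAND F = T
m5 = m2 NAND m3 = F NAND T = T
m6 = D NAND m3 = T NAND T = F
m7 = m6 NAND m2 = F NAND F = T
m9 = m7 NAND m1 = T NAND F = T
m11 = m3 NAND m9 = T NAND T = F
m12 = m6 NAND m5 = F NAND T = T
m15 = m12 NAND m9 = T NAND T = F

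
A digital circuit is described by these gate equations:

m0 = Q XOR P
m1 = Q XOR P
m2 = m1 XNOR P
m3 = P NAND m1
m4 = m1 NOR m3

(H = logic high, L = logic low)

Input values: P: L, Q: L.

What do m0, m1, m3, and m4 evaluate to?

m0 = L, m1 = L, m3 = H, m4 = L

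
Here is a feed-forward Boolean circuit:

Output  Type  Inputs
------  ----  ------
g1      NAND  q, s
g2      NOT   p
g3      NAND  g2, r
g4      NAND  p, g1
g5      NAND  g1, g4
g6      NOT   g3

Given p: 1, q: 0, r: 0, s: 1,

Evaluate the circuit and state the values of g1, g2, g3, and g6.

g1 = q NAND s = 0 NAND 1 = 1
g2 = NOT p = NOT 1 = 0
g3 = g2 NAND r = 0 NAND 0 = 1
g6 = NOT g3 = NOT 1 = 0

g1 = 1  g2 = 0  g3 = 1  g6 = 0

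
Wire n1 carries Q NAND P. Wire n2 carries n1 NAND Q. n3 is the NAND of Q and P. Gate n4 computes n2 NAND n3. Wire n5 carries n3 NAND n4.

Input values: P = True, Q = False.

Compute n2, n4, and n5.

n1 = Q NAND P = False NAND True = True
n2 = n1 NAND Q = True NAND False = True
n3 = Q NAND P = False NAND True = True
n4 = n2 NAND n3 = True NAND True = False
n5 = n3 NAND n4 = True NAND False = True

n2 = True  n4 = False  n5 = True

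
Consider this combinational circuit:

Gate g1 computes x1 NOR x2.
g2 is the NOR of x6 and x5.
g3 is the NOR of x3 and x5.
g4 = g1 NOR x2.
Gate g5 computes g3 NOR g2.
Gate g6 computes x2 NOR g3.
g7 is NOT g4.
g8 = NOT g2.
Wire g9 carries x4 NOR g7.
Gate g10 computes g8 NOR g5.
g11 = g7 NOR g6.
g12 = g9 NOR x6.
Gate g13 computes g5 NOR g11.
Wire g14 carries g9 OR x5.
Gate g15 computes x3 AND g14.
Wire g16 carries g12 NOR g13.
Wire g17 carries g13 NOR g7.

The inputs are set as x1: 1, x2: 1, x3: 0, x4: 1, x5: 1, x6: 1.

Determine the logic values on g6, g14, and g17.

g6 = 0; g14 = 1; g17 = 0

g1 = x1 NOR x2 = 1 NOR 1 = 0
g2 = x6 NOR x5 = 1 NOR 1 = 0
g3 = x3 NOR x5 = 0 NOR 1 = 0
g4 = g1 NOR x2 = 0 NOR 1 = 0
g5 = g3 NOR g2 = 0 NOR 0 = 1
g6 = x2 NOR g3 = 1 NOR 0 = 0
g7 = NOT g4 = NOT 0 = 1
g9 = x4 NOR g7 = 1 NOR 1 = 0
g11 = g7 NOR g6 = 1 NOR 0 = 0
g13 = g5 NOR g11 = 1 NOR 0 = 0
g14 = g9 OR x5 = 0 OR 1 = 1
g17 = g13 NOR g7 = 0 NOR 1 = 0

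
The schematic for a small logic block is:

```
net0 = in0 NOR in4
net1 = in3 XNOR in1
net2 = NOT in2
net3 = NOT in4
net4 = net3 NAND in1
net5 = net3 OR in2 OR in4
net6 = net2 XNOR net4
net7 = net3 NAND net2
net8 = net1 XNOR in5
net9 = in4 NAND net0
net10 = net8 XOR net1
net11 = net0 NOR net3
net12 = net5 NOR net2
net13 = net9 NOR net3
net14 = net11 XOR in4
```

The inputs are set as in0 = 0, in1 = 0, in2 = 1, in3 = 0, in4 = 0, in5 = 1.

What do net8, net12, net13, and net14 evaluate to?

net8 = 1, net12 = 0, net13 = 0, net14 = 0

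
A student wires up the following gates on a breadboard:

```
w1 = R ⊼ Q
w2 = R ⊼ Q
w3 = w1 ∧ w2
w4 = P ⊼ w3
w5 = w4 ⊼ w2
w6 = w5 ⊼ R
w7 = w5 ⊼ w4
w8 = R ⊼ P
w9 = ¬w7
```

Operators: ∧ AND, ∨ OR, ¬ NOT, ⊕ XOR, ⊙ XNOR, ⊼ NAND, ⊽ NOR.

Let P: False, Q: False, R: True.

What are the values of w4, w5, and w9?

w4 = True; w5 = False; w9 = False

w1 = R NAND Q = True NAND False = True
w2 = R NAND Q = True NAND False = True
w3 = w1 AND w2 = True AND True = True
w4 = P NAND w3 = False NAND True = True
w5 = w4 NAND w2 = True NAND True = False
w7 = w5 NAND w4 = False NAND True = True
w9 = NOT w7 = NOT True = False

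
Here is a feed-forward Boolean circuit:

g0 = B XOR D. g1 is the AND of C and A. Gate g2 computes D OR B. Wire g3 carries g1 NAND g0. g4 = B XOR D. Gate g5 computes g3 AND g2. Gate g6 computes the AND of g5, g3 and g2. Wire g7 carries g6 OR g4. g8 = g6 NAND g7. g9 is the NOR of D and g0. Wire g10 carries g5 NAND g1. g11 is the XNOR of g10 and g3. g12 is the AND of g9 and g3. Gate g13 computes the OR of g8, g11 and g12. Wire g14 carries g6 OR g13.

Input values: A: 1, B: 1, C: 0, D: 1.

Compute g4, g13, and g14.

g0 = B XOR D = 1 XOR 1 = 0
g1 = C AND A = 0 AND 1 = 0
g2 = D OR B = 1 OR 1 = 1
g3 = g1 NAND g0 = 0 NAND 0 = 1
g4 = B XOR D = 1 XOR 1 = 0
g5 = g3 AND g2 = 1 AND 1 = 1
g6 = g5 AND g3 AND g2 = 1 AND 1 AND 1 = 1
g7 = g6 OR g4 = 1 OR 0 = 1
g8 = g6 NAND g7 = 1 NAND 1 = 0
g9 = D NOR g0 = 1 NOR 0 = 0
g10 = g5 NAND g1 = 1 NAND 0 = 1
g11 = g10 XNOR g3 = 1 XNOR 1 = 1
g12 = g9 AND g3 = 0 AND 1 = 0
g13 = g8 OR g11 OR g12 = 0 OR 1 OR 0 = 1
g14 = g6 OR g13 = 1 OR 1 = 1

g4 = 0, g13 = 1, g14 = 1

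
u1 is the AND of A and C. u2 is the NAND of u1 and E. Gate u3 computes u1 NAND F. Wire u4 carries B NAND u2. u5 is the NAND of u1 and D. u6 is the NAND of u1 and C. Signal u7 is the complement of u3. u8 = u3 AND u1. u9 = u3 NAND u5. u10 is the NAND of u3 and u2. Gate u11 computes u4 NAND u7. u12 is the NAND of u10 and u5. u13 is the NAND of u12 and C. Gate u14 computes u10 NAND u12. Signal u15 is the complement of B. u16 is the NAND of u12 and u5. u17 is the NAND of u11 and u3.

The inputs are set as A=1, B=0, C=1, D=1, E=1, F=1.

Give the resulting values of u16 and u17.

u1 = A AND C = 1 AND 1 = 1
u2 = u1 NAND E = 1 NAND 1 = 0
u3 = u1 NAND F = 1 NAND 1 = 0
u4 = B NAND u2 = 0 NAND 0 = 1
u5 = u1 NAND D = 1 NAND 1 = 0
u7 = NOT u3 = NOT 0 = 1
u10 = u3 NAND u2 = 0 NAND 0 = 1
u11 = u4 NAND u7 = 1 NAND 1 = 0
u12 = u10 NAND u5 = 1 NAND 0 = 1
u16 = u12 NAND u5 = 1 NAND 0 = 1
u17 = u11 NAND u3 = 0 NAND 0 = 1

u16 = 1; u17 = 1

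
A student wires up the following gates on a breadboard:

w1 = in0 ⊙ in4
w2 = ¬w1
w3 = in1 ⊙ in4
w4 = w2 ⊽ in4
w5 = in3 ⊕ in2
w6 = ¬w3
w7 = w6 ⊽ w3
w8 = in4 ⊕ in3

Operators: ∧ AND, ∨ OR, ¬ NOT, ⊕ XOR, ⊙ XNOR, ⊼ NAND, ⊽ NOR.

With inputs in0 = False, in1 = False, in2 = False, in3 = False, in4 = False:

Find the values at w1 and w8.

w1 = True; w8 = False

w1 = in0 XNOR in4 = False XNOR False = True
w8 = in4 XOR in3 = False XOR False = False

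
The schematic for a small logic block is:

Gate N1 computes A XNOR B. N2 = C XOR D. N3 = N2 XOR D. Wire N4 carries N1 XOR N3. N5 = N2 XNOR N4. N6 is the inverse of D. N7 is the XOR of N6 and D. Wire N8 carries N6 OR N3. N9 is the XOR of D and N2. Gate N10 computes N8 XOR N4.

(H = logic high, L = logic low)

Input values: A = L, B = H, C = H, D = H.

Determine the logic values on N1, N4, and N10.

N1 = L  N4 = H  N10 = L

N1 = A XNOR B = L XNOR H = L
N2 = C XOR D = H XOR H = L
N3 = N2 XOR D = L XOR H = H
N4 = N1 XOR N3 = L XOR H = H
N6 = NOT D = NOT H = L
N8 = N6 OR N3 = L OR H = H
N10 = N8 XOR N4 = H XOR H = L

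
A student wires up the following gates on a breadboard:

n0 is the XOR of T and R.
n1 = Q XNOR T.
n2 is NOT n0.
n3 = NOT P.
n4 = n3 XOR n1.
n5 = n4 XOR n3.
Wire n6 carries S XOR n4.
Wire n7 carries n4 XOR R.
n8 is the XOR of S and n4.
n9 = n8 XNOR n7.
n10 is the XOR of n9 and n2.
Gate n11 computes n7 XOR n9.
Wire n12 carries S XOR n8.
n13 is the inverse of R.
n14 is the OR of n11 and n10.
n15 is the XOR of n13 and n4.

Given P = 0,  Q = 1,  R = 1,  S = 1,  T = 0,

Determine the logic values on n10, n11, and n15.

n0 = T XOR R = 0 XOR 1 = 1
n1 = Q XNOR T = 1 XNOR 0 = 0
n2 = NOT n0 = NOT 1 = 0
n3 = NOT P = NOT 0 = 1
n4 = n3 XOR n1 = 1 XOR 0 = 1
n7 = n4 XOR R = 1 XOR 1 = 0
n8 = S XOR n4 = 1 XOR 1 = 0
n9 = n8 XNOR n7 = 0 XNOR 0 = 1
n10 = n9 XOR n2 = 1 XOR 0 = 1
n11 = n7 XOR n9 = 0 XOR 1 = 1
n13 = NOT R = NOT 1 = 0
n15 = n13 XOR n4 = 0 XOR 1 = 1

n10 = 1, n11 = 1, n15 = 1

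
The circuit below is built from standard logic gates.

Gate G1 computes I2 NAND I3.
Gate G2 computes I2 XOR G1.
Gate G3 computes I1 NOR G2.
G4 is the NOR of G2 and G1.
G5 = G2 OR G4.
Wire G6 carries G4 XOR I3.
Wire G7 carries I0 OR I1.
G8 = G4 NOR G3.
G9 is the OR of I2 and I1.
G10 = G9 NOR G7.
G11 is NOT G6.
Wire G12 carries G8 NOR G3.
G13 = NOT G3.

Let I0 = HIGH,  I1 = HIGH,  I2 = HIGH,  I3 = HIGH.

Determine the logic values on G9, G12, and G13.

G9 = HIGH, G12 = LOW, G13 = HIGH

G1 = I2 NAND I3 = HIGH NAND HIGH = LOW
G2 = I2 XOR G1 = HIGH XOR LOW = HIGH
G3 = I1 NOR G2 = HIGH NOR HIGH = LOW
G4 = G2 NOR G1 = HIGH NOR LOW = LOW
G8 = G4 NOR G3 = LOW NOR LOW = HIGH
G9 = I2 OR I1 = HIGH OR HIGH = HIGH
G12 = G8 NOR G3 = HIGH NOR LOW = LOW
G13 = NOT G3 = NOT LOW = HIGH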